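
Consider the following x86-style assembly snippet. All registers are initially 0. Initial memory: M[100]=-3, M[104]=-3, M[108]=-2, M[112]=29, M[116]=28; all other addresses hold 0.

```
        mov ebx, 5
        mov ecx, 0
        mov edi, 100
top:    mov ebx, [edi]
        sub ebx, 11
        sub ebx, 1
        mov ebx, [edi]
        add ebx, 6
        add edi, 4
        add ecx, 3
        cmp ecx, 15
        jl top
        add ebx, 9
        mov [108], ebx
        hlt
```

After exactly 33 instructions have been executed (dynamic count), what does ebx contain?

mov ebx, 5 → ebx=5
mov ecx, 0 → ecx=0
mov edi, 100 → edi=100
mov ebx, [edi] → ebx=M[100]=-3
sub ebx, 11 → ebx=(-3)-11=-14
sub ebx, 1 → ebx=(-14)-1=-15
mov ebx, [edi] → ebx=M[100]=-3
add ebx, 6 → ebx=(-3)+6=3
add edi, 4 → edi=100+4=104
add ecx, 3 → ecx=0+3=3
cmp ecx, 15  (cmp 3,15)
jl top: taken
mov ebx, [edi] → ebx=M[104]=-3
sub ebx, 11 → ebx=(-3)-11=-14
sub ebx, 1 → ebx=(-14)-1=-15
mov ebx, [edi] → ebx=M[104]=-3
add ebx, 6 → ebx=(-3)+6=3
add edi, 4 → edi=104+4=108
add ecx, 3 → ecx=3+3=6
cmp ecx, 15  (cmp 6,15)
jl top: taken
mov ebx, [edi] → ebx=M[108]=-2
sub ebx, 11 → ebx=(-2)-11=-13
sub ebx, 1 → ebx=(-13)-1=-14
mov ebx, [edi] → ebx=M[108]=-2
add ebx, 6 → ebx=(-2)+6=4
add edi, 4 → edi=108+4=112
add ecx, 3 → ecx=6+3=9
cmp ecx, 15  (cmp 9,15)
jl top: taken
mov ebx, [edi] → ebx=M[112]=29
sub ebx, 11 → ebx=29-11=18
sub ebx, 1 → ebx=18-1=17
After step 33: ebx = 17.

17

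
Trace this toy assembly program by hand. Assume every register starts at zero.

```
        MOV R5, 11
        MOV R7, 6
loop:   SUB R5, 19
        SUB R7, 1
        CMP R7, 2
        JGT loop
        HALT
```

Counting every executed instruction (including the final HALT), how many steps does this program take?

after MOV R5, 11: R5=11
after MOV R7, 6: R7=6
after SUB R5, 19: R5=11-19=-8
after SUB R7, 1: R7=6-1=5
CMP R7, 2  (cmp 5,2)
JGT loop: taken
after SUB R5, 19: R5=(-8)-19=-27
after SUB R7, 1: R7=5-1=4
CMP R7, 2  (cmp 4,2)
JGT loop: taken
after SUB R5, 19: R5=(-27)-19=-46
after SUB R7, 1: R7=4-1=3
CMP R7, 2  (cmp 3,2)
JGT loop: taken
after SUB R5, 19: R5=(-46)-19=-65
after SUB R7, 1: R7=3-1=2
CMP R7, 2  (cmp 2,2)
JGT loop: not taken
halt.
Total executed instructions: 19.

19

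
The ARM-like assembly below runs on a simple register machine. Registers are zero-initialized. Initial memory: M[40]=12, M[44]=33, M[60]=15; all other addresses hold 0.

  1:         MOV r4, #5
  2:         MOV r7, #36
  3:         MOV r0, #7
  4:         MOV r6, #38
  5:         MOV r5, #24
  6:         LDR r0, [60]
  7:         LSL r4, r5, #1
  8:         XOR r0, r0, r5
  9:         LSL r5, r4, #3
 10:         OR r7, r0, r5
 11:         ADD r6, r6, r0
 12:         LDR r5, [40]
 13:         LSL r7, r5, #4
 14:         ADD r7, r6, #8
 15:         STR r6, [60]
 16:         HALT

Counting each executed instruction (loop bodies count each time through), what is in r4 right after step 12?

48

MOV r4, #5 → r4=5
MOV r7, #36 → r7=36
MOV r0, #7 → r0=7
MOV r6, #38 → r6=38
MOV r5, #24 → r5=24
LDR r0, [60] → r0=M[60]=15
LSL r4, r5, #1 → r4=24<<1=48
XOR r0, r0, r5 → r0=15^24=23
LSL r5, r4, #3 → r5=48<<3=384
OR r7, r0, r5 → r7=23|384=407
ADD r6, r6, r0 → r6=38+23=61
LDR r5, [40] → r5=M[40]=12
After step 12: r4 = 48.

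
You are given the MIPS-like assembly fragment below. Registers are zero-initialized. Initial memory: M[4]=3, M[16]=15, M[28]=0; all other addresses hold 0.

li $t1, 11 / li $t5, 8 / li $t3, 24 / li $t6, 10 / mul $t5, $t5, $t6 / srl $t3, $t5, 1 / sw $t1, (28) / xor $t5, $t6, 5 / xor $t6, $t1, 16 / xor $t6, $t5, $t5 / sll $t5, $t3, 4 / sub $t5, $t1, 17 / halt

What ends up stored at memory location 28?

li $t1, 11 → $t1=11
li $t5, 8 → $t5=8
li $t3, 24 → $t3=24
li $t6, 10 → $t6=10
mul $t5, $t5, $t6 → $t5=8*10=80
srl $t3, $t5, 1 → $t3=80>>1=40
sw $t1, (28) → M[28]=11
xor $t5, $t6, 5 → $t5=10^5=15
xor $t6, $t1, 16 → $t6=11^16=27
xor $t6, $t5, $t5 → $t6=15^15=0
sll $t5, $t3, 4 → $t5=40<<4=640
sub $t5, $t1, 17 → $t5=11-17=-6
halt.

11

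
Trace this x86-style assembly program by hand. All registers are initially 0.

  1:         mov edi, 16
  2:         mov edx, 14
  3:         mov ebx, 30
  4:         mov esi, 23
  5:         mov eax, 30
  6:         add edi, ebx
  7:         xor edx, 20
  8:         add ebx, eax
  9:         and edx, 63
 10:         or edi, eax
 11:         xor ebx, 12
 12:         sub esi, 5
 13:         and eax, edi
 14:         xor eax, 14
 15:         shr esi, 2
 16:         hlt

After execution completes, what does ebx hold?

48

after mov edi, 16: edi=16
after mov edx, 14: edx=14
after mov ebx, 30: ebx=30
after mov esi, 23: esi=23
after mov eax, 30: eax=30
after add edi, ebx: edi=16+30=46
after xor edx, 20: edx=14^20=26
after add ebx, eax: ebx=30+30=60
after and edx, 63: edx=26&63=26
after or edi, eax: edi=46|30=62
after xor ebx, 12: ebx=60^12=48
after sub esi, 5: esi=23-5=18
after and eax, edi: eax=30&62=30
after xor eax, 14: eax=30^14=16
after shr esi, 2: esi=18>>2=4
halt.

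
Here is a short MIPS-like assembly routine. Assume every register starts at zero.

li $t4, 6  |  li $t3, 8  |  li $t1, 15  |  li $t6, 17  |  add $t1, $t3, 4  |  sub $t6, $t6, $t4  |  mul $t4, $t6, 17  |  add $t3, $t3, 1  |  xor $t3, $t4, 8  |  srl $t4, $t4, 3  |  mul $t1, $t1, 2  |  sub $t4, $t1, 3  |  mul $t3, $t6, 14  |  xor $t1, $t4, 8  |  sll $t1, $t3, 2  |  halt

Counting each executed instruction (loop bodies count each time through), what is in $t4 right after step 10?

23

li $t4, 6 → $t4=6
li $t3, 8 → $t3=8
li $t1, 15 → $t1=15
li $t6, 17 → $t6=17
add $t1, $t3, 4 → $t1=8+4=12
sub $t6, $t6, $t4 → $t6=17-6=11
mul $t4, $t6, 17 → $t4=11*17=187
add $t3, $t3, 1 → $t3=8+1=9
xor $t3, $t4, 8 → $t3=187^8=179
srl $t4, $t4, 3 → $t4=187>>3=23
After step 10: $t4 = 23.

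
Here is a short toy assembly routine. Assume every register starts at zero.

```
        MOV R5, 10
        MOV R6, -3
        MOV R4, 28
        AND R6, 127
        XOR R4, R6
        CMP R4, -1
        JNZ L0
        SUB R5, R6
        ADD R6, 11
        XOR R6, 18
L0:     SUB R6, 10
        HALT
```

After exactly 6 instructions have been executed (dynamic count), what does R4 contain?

97

R5=10
R6=-3
R4=28
R6=(-3)&127=125
R4=28^125=97
CMP R4, -1  (cmp 97,-1)
After step 6: R4 = 97.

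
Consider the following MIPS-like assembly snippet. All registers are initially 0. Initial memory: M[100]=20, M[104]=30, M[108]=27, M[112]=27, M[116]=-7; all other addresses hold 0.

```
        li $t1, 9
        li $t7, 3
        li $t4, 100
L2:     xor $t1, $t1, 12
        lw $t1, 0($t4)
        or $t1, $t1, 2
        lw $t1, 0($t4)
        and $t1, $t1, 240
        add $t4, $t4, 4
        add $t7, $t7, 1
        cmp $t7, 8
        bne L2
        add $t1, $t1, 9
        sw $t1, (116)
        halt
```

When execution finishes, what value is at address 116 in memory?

after li $t1, 9: $t1=9
after li $t7, 3: $t7=3
after li $t4, 100: $t4=100
after xor $t1, $t1, 12: $t1=9^12=5
after lw $t1, 0($t4): $t1=M[100]=20
after or $t1, $t1, 2: $t1=20|2=22
after lw $t1, 0($t4): $t1=M[100]=20
after and $t1, $t1, 240: $t1=20&240=16
after add $t4, $t4, 4: $t4=100+4=104
after add $t7, $t7, 1: $t7=3+1=4
cmp $t7, 8  (cmp 4,8)
bne L2: taken
after xor $t1, $t1, 12: $t1=16^12=28
after lw $t1, 0($t4): $t1=M[104]=30
after or $t1, $t1, 2: $t1=30|2=30
after lw $t1, 0($t4): $t1=M[104]=30
after and $t1, $t1, 240: $t1=30&240=16
after add $t4, $t4, 4: $t4=104+4=108
after add $t7, $t7, 1: $t7=4+1=5
cmp $t7, 8  (cmp 5,8)
bne L2: taken
after xor $t1, $t1, 12: $t1=16^12=28
after lw $t1, 0($t4): $t1=M[108]=27
after or $t1, $t1, 2: $t1=27|2=27
after lw $t1, 0($t4): $t1=M[108]=27
after and $t1, $t1, 240: $t1=27&240=16
after add $t4, $t4, 4: $t4=108+4=112
after add $t7, $t7, 1: $t7=5+1=6
cmp $t7, 8  (cmp 6,8)
bne L2: taken
after xor $t1, $t1, 12: $t1=16^12=28
after lw $t1, 0($t4): $t1=M[112]=27
after or $t1, $t1, 2: $t1=27|2=27
after lw $t1, 0($t4): $t1=M[112]=27
after and $t1, $t1, 240: $t1=27&240=16
after add $t4, $t4, 4: $t4=112+4=116
after add $t7, $t7, 1: $t7=6+1=7
cmp $t7, 8  (cmp 7,8)
bne L2: taken
after xor $t1, $t1, 12: $t1=16^12=28
after lw $t1, 0($t4): $t1=M[116]=-7
after or $t1, $t1, 2: $t1=(-7)|2=-5
after lw $t1, 0($t4): $t1=M[116]=-7
after and $t1, $t1, 240: $t1=(-7)&240=240
after add $t4, $t4, 4: $t4=116+4=120
after add $t7, $t7, 1: $t7=7+1=8
cmp $t7, 8  (cmp 8,8)
bne L2: not taken
after add $t1, $t1, 9: $t1=240+9=249
sw $t1, (116) → M[116]=249
halt.

249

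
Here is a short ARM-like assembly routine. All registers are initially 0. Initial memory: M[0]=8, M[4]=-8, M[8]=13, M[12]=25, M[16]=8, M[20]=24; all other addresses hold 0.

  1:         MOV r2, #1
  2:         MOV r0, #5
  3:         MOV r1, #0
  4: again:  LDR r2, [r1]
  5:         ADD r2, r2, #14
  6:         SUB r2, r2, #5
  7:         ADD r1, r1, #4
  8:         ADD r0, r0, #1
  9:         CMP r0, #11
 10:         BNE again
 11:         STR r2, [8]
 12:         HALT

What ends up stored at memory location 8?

r2=1
r0=5
r1=0
r2=M[0]=8
r2=8+14=22
r2=22-5=17
r1=0+4=4
r0=5+1=6
CMP r0, #11  (cmp 6,11)
BNE again: taken
r2=M[4]=-8
r2=(-8)+14=6
r2=6-5=1
r1=4+4=8
r0=6+1=7
CMP r0, #11  (cmp 7,11)
BNE again: taken
r2=M[8]=13
r2=13+14=27
r2=27-5=22
r1=8+4=12
r0=7+1=8
CMP r0, #11  (cmp 8,11)
BNE again: taken
r2=M[12]=25
r2=25+14=39
r2=39-5=34
r1=12+4=16
r0=8+1=9
CMP r0, #11  (cmp 9,11)
BNE again: taken
r2=M[16]=8
r2=8+14=22
r2=22-5=17
r1=16+4=20
r0=9+1=10
CMP r0, #11  (cmp 10,11)
BNE again: taken
r2=M[20]=24
r2=24+14=38
r2=38-5=33
r1=20+4=24
r0=10+1=11
CMP r0, #11  (cmp 11,11)
BNE again: not taken
STR r2, [8] → M[8]=33
halt.

33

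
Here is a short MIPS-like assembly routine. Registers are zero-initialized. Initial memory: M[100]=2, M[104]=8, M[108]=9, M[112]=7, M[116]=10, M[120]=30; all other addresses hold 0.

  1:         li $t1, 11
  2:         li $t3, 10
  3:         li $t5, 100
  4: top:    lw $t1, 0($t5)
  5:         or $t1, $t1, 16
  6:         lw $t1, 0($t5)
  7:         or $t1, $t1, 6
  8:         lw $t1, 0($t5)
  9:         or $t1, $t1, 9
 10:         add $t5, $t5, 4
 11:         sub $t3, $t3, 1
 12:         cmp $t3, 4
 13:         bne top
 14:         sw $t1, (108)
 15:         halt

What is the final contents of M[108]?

$t1=11
$t3=10
$t5=100
$t1=M[100]=2
$t1=2|16=18
$t1=M[100]=2
$t1=2|6=6
$t1=M[100]=2
$t1=2|9=11
$t5=100+4=104
$t3=10-1=9
cmp $t3, 4  (cmp 9,4)
bne top: taken
$t1=M[104]=8
$t1=8|16=24
$t1=M[104]=8
$t1=8|6=14
$t1=M[104]=8
$t1=8|9=9
$t5=104+4=108
$t3=9-1=8
cmp $t3, 4  (cmp 8,4)
bne top: taken
$t1=M[108]=9
$t1=9|16=25
$t1=M[108]=9
$t1=9|6=15
$t1=M[108]=9
$t1=9|9=9
$t5=108+4=112
$t3=8-1=7
cmp $t3, 4  (cmp 7,4)
bne top: taken
$t1=M[112]=7
$t1=7|16=23
$t1=M[112]=7
$t1=7|6=7
$t1=M[112]=7
$t1=7|9=15
$t5=112+4=116
$t3=7-1=6
cmp $t3, 4  (cmp 6,4)
bne top: taken
$t1=M[116]=10
$t1=10|16=26
$t1=M[116]=10
$t1=10|6=14
$t1=M[116]=10
$t1=10|9=11
$t5=116+4=120
$t3=6-1=5
cmp $t3, 4  (cmp 5,4)
bne top: taken
$t1=M[120]=30
$t1=30|16=30
$t1=M[120]=30
$t1=30|6=30
$t1=M[120]=30
$t1=30|9=31
$t5=120+4=124
$t3=5-1=4
cmp $t3, 4  (cmp 4,4)
bne top: not taken
sw $t1, (108) → M[108]=31
halt.

31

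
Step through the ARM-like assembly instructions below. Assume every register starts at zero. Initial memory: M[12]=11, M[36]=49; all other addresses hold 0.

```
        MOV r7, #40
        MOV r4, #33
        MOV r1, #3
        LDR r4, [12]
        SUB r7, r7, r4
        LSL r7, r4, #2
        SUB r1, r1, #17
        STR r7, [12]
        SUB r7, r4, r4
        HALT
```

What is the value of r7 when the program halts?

r7=40
r4=33
r1=3
r4=M[12]=11
r7=40-11=29
r7=11<<2=44
r1=3-17=-14
STR r7, [12] → M[12]=44
r7=11-11=0
halt.

0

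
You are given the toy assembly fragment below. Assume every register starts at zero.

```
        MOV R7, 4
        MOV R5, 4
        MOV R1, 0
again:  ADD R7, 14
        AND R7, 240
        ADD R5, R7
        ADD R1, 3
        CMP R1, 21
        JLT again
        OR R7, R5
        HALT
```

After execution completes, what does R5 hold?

116

after MOV R7, 4: R7=4
after MOV R5, 4: R5=4
after MOV R1, 0: R1=0
after ADD R7, 14: R7=4+14=18
after AND R7, 240: R7=18&240=16
after ADD R5, R7: R5=4+16=20
after ADD R1, 3: R1=0+3=3
CMP R1, 21  (cmp 3,21)
JLT again: taken
after ADD R7, 14: R7=16+14=30
after AND R7, 240: R7=30&240=16
after ADD R5, R7: R5=20+16=36
after ADD R1, 3: R1=3+3=6
CMP R1, 21  (cmp 6,21)
JLT again: taken
after ADD R7, 14: R7=16+14=30
after AND R7, 240: R7=30&240=16
after ADD R5, R7: R5=36+16=52
after ADD R1, 3: R1=6+3=9
CMP R1, 21  (cmp 9,21)
JLT again: taken
after ADD R7, 14: R7=16+14=30
after AND R7, 240: R7=30&240=16
after ADD R5, R7: R5=52+16=68
after ADD R1, 3: R1=9+3=12
CMP R1, 21  (cmp 12,21)
JLT again: taken
after ADD R7, 14: R7=16+14=30
after AND R7, 240: R7=30&240=16
after ADD R5, R7: R5=68+16=84
after ADD R1, 3: R1=12+3=15
CMP R1, 21  (cmp 15,21)
JLT again: taken
after ADD R7, 14: R7=16+14=30
after AND R7, 240: R7=30&240=16
after ADD R5, R7: R5=84+16=100
after ADD R1, 3: R1=15+3=18
CMP R1, 21  (cmp 18,21)
JLT again: taken
after ADD R7, 14: R7=16+14=30
after AND R7, 240: R7=30&240=16
after ADD R5, R7: R5=100+16=116
after ADD R1, 3: R1=18+3=21
CMP R1, 21  (cmp 21,21)
JLT again: not taken
after OR R7, R5: R7=16|116=116
halt.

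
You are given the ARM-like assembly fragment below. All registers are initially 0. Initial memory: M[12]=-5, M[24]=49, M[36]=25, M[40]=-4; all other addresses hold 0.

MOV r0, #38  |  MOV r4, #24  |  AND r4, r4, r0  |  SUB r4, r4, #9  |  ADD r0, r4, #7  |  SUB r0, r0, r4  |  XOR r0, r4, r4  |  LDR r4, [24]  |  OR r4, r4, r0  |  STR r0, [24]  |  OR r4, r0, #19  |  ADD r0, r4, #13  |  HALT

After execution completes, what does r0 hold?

r0=38
r4=24
r4=24&38=0
r4=0-9=-9
r0=(-9)+7=-2
r0=(-2)-(-9)=7
r0=(-9)^(-9)=0
r4=M[24]=49
r4=49|0=49
STR r0, [24] → M[24]=0
r4=0|19=19
r0=19+13=32
halt.

32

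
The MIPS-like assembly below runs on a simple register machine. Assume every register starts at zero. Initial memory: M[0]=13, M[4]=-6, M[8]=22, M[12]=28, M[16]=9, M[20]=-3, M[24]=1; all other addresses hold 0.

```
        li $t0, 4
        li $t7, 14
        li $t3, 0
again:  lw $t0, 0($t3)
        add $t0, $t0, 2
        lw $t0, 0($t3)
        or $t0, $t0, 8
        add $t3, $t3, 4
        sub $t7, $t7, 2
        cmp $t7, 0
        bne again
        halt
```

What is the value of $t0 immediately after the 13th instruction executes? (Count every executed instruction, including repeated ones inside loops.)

-4

li $t0, 4 → $t0=4
li $t7, 14 → $t7=14
li $t3, 0 → $t3=0
lw $t0, 0($t3) → $t0=M[0]=13
add $t0, $t0, 2 → $t0=13+2=15
lw $t0, 0($t3) → $t0=M[0]=13
or $t0, $t0, 8 → $t0=13|8=13
add $t3, $t3, 4 → $t3=0+4=4
sub $t7, $t7, 2 → $t7=14-2=12
cmp $t7, 0  (cmp 12,0)
bne again: taken
lw $t0, 0($t3) → $t0=M[4]=-6
add $t0, $t0, 2 → $t0=(-6)+2=-4
After step 13: $t0 = -4.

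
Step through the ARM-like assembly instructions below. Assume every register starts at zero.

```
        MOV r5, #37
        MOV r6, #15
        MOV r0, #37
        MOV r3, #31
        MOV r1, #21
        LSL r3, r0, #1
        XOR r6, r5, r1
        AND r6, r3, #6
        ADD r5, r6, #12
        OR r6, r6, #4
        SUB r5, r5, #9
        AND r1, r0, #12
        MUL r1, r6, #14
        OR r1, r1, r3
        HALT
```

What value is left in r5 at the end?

5

MOV r5, #37 → r5=37
MOV r6, #15 → r6=15
MOV r0, #37 → r0=37
MOV r3, #31 → r3=31
MOV r1, #21 → r1=21
LSL r3, r0, #1 → r3=37<<1=74
XOR r6, r5, r1 → r6=37^21=48
AND r6, r3, #6 → r6=74&6=2
ADD r5, r6, #12 → r5=2+12=14
OR r6, r6, #4 → r6=2|4=6
SUB r5, r5, #9 → r5=14-9=5
AND r1, r0, #12 → r1=37&12=4
MUL r1, r6, #14 → r1=6*14=84
OR r1, r1, r3 → r1=84|74=94
halt.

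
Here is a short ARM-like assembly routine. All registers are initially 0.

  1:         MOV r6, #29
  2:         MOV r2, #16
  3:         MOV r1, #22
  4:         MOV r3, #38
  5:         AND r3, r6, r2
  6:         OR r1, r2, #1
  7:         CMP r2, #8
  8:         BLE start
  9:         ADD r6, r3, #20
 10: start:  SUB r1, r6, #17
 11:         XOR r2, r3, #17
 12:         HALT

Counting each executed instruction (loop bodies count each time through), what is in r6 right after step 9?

36

after MOV r6, #29: r6=29
after MOV r2, #16: r2=16
after MOV r1, #22: r1=22
after MOV r3, #38: r3=38
after AND r3, r6, r2: r3=29&16=16
after OR r1, r2, #1: r1=16|1=17
CMP r2, #8  (cmp 16,8)
BLE start: not taken
after ADD r6, r3, #20: r6=16+20=36
After step 9: r6 = 36.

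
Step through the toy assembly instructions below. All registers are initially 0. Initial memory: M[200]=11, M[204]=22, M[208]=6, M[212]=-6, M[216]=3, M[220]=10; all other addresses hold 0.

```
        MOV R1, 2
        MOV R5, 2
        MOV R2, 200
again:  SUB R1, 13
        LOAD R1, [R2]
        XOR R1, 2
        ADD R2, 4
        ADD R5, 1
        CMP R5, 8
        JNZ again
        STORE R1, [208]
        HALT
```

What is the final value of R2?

224

MOV R1, 2 → R1=2
MOV R5, 2 → R5=2
MOV R2, 200 → R2=200
SUB R1, 13 → R1=2-13=-11
LOAD R1, [R2] → R1=M[200]=11
XOR R1, 2 → R1=11^2=9
ADD R2, 4 → R2=200+4=204
ADD R5, 1 → R5=2+1=3
CMP R5, 8  (cmp 3,8)
JNZ again: taken
SUB R1, 13 → R1=9-13=-4
LOAD R1, [R2] → R1=M[204]=22
XOR R1, 2 → R1=22^2=20
ADD R2, 4 → R2=204+4=208
ADD R5, 1 → R5=3+1=4
CMP R5, 8  (cmp 4,8)
JNZ again: taken
SUB R1, 13 → R1=20-13=7
LOAD R1, [R2] → R1=M[208]=6
XOR R1, 2 → R1=6^2=4
ADD R2, 4 → R2=208+4=212
ADD R5, 1 → R5=4+1=5
CMP R5, 8  (cmp 5,8)
JNZ again: taken
SUB R1, 13 → R1=4-13=-9
LOAD R1, [R2] → R1=M[212]=-6
XOR R1, 2 → R1=(-6)^2=-8
ADD R2, 4 → R2=212+4=216
ADD R5, 1 → R5=5+1=6
CMP R5, 8  (cmp 6,8)
JNZ again: taken
SUB R1, 13 → R1=(-8)-13=-21
LOAD R1, [R2] → R1=M[216]=3
XOR R1, 2 → R1=3^2=1
ADD R2, 4 → R2=216+4=220
ADD R5, 1 → R5=6+1=7
CMP R5, 8  (cmp 7,8)
JNZ again: taken
SUB R1, 13 → R1=1-13=-12
LOAD R1, [R2] → R1=M[220]=10
XOR R1, 2 → R1=10^2=8
ADD R2, 4 → R2=220+4=224
ADD R5, 1 → R5=7+1=8
CMP R5, 8  (cmp 8,8)
JNZ again: not taken
STORE R1, [208] → M[208]=8
halt.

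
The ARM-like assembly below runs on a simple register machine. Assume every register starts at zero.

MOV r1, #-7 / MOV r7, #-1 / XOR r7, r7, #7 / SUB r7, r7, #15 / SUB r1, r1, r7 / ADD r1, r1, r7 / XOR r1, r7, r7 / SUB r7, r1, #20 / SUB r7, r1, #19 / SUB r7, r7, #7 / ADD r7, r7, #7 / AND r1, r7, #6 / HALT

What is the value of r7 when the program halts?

-19

r1=-7
r7=-1
r7=(-1)^7=-8
r7=(-8)-15=-23
r1=(-7)-(-23)=16
r1=16+(-23)=-7
r1=(-23)^(-23)=0
r7=0-20=-20
r7=0-19=-19
r7=(-19)-7=-26
r7=(-26)+7=-19
r1=(-19)&6=4
halt.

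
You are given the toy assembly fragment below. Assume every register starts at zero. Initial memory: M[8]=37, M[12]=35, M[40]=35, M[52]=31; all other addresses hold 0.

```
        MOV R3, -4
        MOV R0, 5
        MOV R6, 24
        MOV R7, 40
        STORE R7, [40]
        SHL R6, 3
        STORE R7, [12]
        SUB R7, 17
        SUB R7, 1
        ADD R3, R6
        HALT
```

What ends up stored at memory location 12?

40

MOV R3, -4 → R3=-4
MOV R0, 5 → R0=5
MOV R6, 24 → R6=24
MOV R7, 40 → R7=40
STORE R7, [40] → M[40]=40
SHL R6, 3 → R6=24<<3=192
STORE R7, [12] → M[12]=40
SUB R7, 17 → R7=40-17=23
SUB R7, 1 → R7=23-1=22
ADD R3, R6 → R3=(-4)+192=188
halt.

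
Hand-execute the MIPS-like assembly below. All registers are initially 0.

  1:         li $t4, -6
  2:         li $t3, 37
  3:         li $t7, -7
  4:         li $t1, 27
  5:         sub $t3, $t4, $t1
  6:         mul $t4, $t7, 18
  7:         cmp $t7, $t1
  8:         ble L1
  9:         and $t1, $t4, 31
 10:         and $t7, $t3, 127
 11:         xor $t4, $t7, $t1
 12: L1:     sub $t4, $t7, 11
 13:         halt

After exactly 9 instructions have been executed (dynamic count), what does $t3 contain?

-33

li $t4, -6 → $t4=-6
li $t3, 37 → $t3=37
li $t7, -7 → $t7=-7
li $t1, 27 → $t1=27
sub $t3, $t4, $t1 → $t3=(-6)-27=-33
mul $t4, $t7, 18 → $t4=(-7)*18=-126
cmp $t7, $t1  (cmp -7,27)
ble L1: taken
sub $t4, $t7, 11 → $t4=(-7)-11=-18
After step 9: $t3 = -33.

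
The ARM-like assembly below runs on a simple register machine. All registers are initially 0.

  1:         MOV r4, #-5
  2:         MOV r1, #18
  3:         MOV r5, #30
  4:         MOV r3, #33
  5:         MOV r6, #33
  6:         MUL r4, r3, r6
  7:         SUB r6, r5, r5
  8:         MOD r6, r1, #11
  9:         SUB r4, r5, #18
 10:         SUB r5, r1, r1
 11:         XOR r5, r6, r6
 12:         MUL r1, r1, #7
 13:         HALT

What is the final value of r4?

12

r4=-5
r1=18
r5=30
r3=33
r6=33
r4=33*33=1089
r6=30-30=0
r6=18%11=7
r4=30-18=12
r5=18-18=0
r5=7^7=0
r1=18*7=126
halt.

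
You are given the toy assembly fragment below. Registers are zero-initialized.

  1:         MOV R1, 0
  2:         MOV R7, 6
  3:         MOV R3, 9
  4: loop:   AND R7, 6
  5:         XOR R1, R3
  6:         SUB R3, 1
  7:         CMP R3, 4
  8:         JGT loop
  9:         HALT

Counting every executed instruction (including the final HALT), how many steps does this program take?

29

MOV R1, 0 → R1=0
MOV R7, 6 → R7=6
MOV R3, 9 → R3=9
AND R7, 6 → R7=6&6=6
XOR R1, R3 → R1=0^9=9
SUB R3, 1 → R3=9-1=8
CMP R3, 4  (cmp 8,4)
JGT loop: taken
AND R7, 6 → R7=6&6=6
XOR R1, R3 → R1=9^8=1
SUB R3, 1 → R3=8-1=7
CMP R3, 4  (cmp 7,4)
JGT loop: taken
AND R7, 6 → R7=6&6=6
XOR R1, R3 → R1=1^7=6
SUB R3, 1 → R3=7-1=6
CMP R3, 4  (cmp 6,4)
JGT loop: taken
AND R7, 6 → R7=6&6=6
XOR R1, R3 → R1=6^6=0
SUB R3, 1 → R3=6-1=5
CMP R3, 4  (cmp 5,4)
JGT loop: taken
AND R7, 6 → R7=6&6=6
XOR R1, R3 → R1=0^5=5
SUB R3, 1 → R3=5-1=4
CMP R3, 4  (cmp 4,4)
JGT loop: not taken
halt.
Total executed instructions: 29.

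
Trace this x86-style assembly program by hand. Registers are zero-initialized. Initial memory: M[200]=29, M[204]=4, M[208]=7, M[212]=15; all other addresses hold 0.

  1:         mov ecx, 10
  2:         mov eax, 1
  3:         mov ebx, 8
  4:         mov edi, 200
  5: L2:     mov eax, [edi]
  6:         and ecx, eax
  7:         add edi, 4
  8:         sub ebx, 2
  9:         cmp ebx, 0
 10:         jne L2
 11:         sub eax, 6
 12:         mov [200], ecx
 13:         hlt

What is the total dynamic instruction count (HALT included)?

31

mov ecx, 10 → ecx=10
mov eax, 1 → eax=1
mov ebx, 8 → ebx=8
mov edi, 200 → edi=200
mov eax, [edi] → eax=M[200]=29
and ecx, eax → ecx=10&29=8
add edi, 4 → edi=200+4=204
sub ebx, 2 → ebx=8-2=6
cmp ebx, 0  (cmp 6,0)
jne L2: taken
mov eax, [edi] → eax=M[204]=4
and ecx, eax → ecx=8&4=0
add edi, 4 → edi=204+4=208
sub ebx, 2 → ebx=6-2=4
cmp ebx, 0  (cmp 4,0)
jne L2: taken
mov eax, [edi] → eax=M[208]=7
and ecx, eax → ecx=0&7=0
add edi, 4 → edi=208+4=212
sub ebx, 2 → ebx=4-2=2
cmp ebx, 0  (cmp 2,0)
jne L2: taken
mov eax, [edi] → eax=M[212]=15
and ecx, eax → ecx=0&15=0
add edi, 4 → edi=212+4=216
sub ebx, 2 → ebx=2-2=0
cmp ebx, 0  (cmp 0,0)
jne L2: not taken
sub eax, 6 → eax=15-6=9
mov [200], ecx → M[200]=0
halt.
Total executed instructions: 31.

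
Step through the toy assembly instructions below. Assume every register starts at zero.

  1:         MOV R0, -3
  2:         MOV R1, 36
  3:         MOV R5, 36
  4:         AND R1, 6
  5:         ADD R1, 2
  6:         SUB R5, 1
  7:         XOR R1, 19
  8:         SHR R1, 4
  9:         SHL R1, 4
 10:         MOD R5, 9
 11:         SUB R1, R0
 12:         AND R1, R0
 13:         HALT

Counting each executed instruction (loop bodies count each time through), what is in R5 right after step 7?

35

R0=-3
R1=36
R5=36
R1=36&6=4
R1=4+2=6
R5=36-1=35
R1=6^19=21
After step 7: R5 = 35.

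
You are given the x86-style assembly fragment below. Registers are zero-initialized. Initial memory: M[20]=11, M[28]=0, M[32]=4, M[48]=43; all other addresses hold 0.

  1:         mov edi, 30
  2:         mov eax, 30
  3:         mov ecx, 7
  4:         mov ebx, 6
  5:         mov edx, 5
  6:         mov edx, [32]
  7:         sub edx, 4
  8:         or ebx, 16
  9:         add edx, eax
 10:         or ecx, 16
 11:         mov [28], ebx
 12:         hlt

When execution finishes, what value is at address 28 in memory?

22

mov edi, 30 → edi=30
mov eax, 30 → eax=30
mov ecx, 7 → ecx=7
mov ebx, 6 → ebx=6
mov edx, 5 → edx=5
mov edx, [32] → edx=M[32]=4
sub edx, 4 → edx=4-4=0
or ebx, 16 → ebx=6|16=22
add edx, eax → edx=0+30=30
or ecx, 16 → ecx=7|16=23
mov [28], ebx → M[28]=22
halt.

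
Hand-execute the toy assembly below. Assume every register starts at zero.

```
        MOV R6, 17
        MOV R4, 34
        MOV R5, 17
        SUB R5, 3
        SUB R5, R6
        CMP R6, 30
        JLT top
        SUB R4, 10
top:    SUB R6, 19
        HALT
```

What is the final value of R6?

-2

MOV R6, 17 → R6=17
MOV R4, 34 → R4=34
MOV R5, 17 → R5=17
SUB R5, 3 → R5=17-3=14
SUB R5, R6 → R5=14-17=-3
CMP R6, 30  (cmp 17,30)
JLT top: taken
SUB R6, 19 → R6=17-19=-2
halt.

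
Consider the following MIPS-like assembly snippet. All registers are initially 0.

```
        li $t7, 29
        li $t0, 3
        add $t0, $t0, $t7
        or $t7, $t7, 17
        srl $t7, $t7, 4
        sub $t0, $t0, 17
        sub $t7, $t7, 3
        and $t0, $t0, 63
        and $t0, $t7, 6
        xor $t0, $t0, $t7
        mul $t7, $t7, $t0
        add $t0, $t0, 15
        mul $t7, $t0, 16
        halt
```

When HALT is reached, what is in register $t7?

after li $t7, 29: $t7=29
after li $t0, 3: $t0=3
after add $t0, $t0, $t7: $t0=3+29=32
after or $t7, $t7, 17: $t7=29|17=29
after srl $t7, $t7, 4: $t7=29>>4=1
after sub $t0, $t0, 17: $t0=32-17=15
after sub $t7, $t7, 3: $t7=1-3=-2
after and $t0, $t0, 63: $t0=15&63=15
after and $t0, $t7, 6: $t0=(-2)&6=6
after xor $t0, $t0, $t7: $t0=6^(-2)=-8
after mul $t7, $t7, $t0: $t7=(-2)*(-8)=16
after add $t0, $t0, 15: $t0=(-8)+15=7
after mul $t7, $t0, 16: $t7=7*16=112
halt.

112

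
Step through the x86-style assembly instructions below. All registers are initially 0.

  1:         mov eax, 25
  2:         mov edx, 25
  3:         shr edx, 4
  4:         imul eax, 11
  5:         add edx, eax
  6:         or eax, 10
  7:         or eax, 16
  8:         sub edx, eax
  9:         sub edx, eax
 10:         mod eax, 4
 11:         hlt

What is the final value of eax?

mov eax, 25 → eax=25
mov edx, 25 → edx=25
shr edx, 4 → edx=25>>4=1
imul eax, 11 → eax=25*11=275
add edx, eax → edx=1+275=276
or eax, 10 → eax=275|10=283
or eax, 16 → eax=283|16=283
sub edx, eax → edx=276-283=-7
sub edx, eax → edx=(-7)-283=-290
mod eax, 4 → eax=283%4=3
halt.

3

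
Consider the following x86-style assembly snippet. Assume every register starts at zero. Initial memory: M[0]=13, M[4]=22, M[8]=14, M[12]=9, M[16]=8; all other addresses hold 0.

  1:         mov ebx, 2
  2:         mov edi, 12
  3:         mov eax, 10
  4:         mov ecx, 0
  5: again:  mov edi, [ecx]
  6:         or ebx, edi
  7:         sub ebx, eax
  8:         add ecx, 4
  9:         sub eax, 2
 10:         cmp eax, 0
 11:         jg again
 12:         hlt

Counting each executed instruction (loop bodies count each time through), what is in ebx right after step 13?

23

ebx=2
edi=12
eax=10
ecx=0
edi=M[0]=13
ebx=2|13=15
ebx=15-10=5
ecx=0+4=4
eax=10-2=8
cmp eax, 0  (cmp 8,0)
jg again: taken
edi=M[4]=22
ebx=5|22=23
After step 13: ebx = 23.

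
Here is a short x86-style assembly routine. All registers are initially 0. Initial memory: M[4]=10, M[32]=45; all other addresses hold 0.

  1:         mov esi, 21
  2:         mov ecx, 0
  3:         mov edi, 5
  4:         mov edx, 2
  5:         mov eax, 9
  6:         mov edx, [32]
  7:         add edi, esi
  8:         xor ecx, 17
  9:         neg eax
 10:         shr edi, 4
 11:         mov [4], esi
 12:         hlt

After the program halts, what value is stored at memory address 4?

21

after mov esi, 21: esi=21
after mov ecx, 0: ecx=0
after mov edi, 5: edi=5
after mov edx, 2: edx=2
after mov eax, 9: eax=9
after mov edx, [32]: edx=M[32]=45
after add edi, esi: edi=5+21=26
after xor ecx, 17: ecx=0^17=17
after neg eax: eax=-(9)=-9
after shr edi, 4: edi=26>>4=1
mov [4], esi → M[4]=21
halt.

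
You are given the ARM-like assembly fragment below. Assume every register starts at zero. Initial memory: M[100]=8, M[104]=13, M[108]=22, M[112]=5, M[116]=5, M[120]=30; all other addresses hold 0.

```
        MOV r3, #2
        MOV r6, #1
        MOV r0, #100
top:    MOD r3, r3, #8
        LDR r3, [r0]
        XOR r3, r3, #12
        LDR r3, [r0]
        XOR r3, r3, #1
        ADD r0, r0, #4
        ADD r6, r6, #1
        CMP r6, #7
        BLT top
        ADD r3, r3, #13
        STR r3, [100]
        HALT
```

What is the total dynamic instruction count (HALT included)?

after MOV r3, #2: r3=2
after MOV r6, #1: r6=1
after MOV r0, #100: r0=100
after MOD r3, r3, #8: r3=2%8=2
after LDR r3, [r0]: r3=M[100]=8
after XOR r3, r3, #12: r3=8^12=4
after LDR r3, [r0]: r3=M[100]=8
after XOR r3, r3, #1: r3=8^1=9
after ADD r0, r0, #4: r0=100+4=104
after ADD r6, r6, #1: r6=1+1=2
CMP r6, #7  (cmp 2,7)
BLT top: taken
after MOD r3, r3, #8: r3=9%8=1
after LDR r3, [r0]: r3=M[104]=13
after XOR r3, r3, #12: r3=13^12=1
after LDR r3, [r0]: r3=M[104]=13
after XOR r3, r3, #1: r3=13^1=12
after ADD r0, r0, #4: r0=104+4=108
after ADD r6, r6, #1: r6=2+1=3
CMP r6, #7  (cmp 3,7)
BLT top: taken
after MOD r3, r3, #8: r3=12%8=4
after LDR r3, [r0]: r3=M[108]=22
after XOR r3, r3, #12: r3=22^12=26
after LDR r3, [r0]: r3=M[108]=22
after XOR r3, r3, #1: r3=22^1=23
after ADD r0, r0, #4: r0=108+4=112
after ADD r6, r6, #1: r6=3+1=4
CMP r6, #7  (cmp 4,7)
BLT top: taken
after MOD r3, r3, #8: r3=23%8=7
after LDR r3, [r0]: r3=M[112]=5
after XOR r3, r3, #12: r3=5^12=9
after LDR r3, [r0]: r3=M[112]=5
after XOR r3, r3, #1: r3=5^1=4
after ADD r0, r0, #4: r0=112+4=116
after ADD r6, r6, #1: r6=4+1=5
CMP r6, #7  (cmp 5,7)
BLT top: taken
after MOD r3, r3, #8: r3=4%8=4
after LDR r3, [r0]: r3=M[116]=5
after XOR r3, r3, #12: r3=5^12=9
after LDR r3, [r0]: r3=M[116]=5
after XOR r3, r3, #1: r3=5^1=4
after ADD r0, r0, #4: r0=116+4=120
after ADD r6, r6, #1: r6=5+1=6
CMP r6, #7  (cmp 6,7)
BLT top: taken
after MOD r3, r3, #8: r3=4%8=4
after LDR r3, [r0]: r3=M[120]=30
after XOR r3, r3, #12: r3=30^12=18
after LDR r3, [r0]: r3=M[120]=30
after XOR r3, r3, #1: r3=30^1=31
after ADD r0, r0, #4: r0=120+4=124
after ADD r6, r6, #1: r6=6+1=7
CMP r6, #7  (cmp 7,7)
BLT top: not taken
after ADD r3, r3, #13: r3=31+13=44
STR r3, [100] → M[100]=44
halt.
Total executed instructions: 60.

60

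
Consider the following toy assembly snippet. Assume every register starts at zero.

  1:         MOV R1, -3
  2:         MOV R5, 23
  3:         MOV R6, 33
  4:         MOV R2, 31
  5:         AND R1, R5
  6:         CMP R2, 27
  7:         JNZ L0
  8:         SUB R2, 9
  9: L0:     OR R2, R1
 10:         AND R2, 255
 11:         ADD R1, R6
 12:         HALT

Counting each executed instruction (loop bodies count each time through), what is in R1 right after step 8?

21

R1=-3
R5=23
R6=33
R2=31
R1=(-3)&23=21
CMP R2, 27  (cmp 31,27)
JNZ L0: taken
R2=31|21=31
After step 8: R1 = 21.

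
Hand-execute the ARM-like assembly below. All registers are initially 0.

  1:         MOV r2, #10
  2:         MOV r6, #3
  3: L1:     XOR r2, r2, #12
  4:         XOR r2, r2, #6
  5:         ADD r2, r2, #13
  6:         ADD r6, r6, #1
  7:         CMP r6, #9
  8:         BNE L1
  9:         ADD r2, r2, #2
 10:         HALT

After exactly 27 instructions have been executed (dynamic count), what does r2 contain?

34

r2=10
r6=3
r2=10^12=6
r2=6^6=0
r2=0+13=13
r6=3+1=4
CMP r6, #9  (cmp 4,9)
BNE L1: taken
r2=13^12=1
r2=1^6=7
r2=7+13=20
r6=4+1=5
CMP r6, #9  (cmp 5,9)
BNE L1: taken
r2=20^12=24
r2=24^6=30
r2=30+13=43
r6=5+1=6
CMP r6, #9  (cmp 6,9)
BNE L1: taken
r2=43^12=39
r2=39^6=33
r2=33+13=46
r6=6+1=7
CMP r6, #9  (cmp 7,9)
BNE L1: taken
r2=46^12=34
After step 27: r2 = 34.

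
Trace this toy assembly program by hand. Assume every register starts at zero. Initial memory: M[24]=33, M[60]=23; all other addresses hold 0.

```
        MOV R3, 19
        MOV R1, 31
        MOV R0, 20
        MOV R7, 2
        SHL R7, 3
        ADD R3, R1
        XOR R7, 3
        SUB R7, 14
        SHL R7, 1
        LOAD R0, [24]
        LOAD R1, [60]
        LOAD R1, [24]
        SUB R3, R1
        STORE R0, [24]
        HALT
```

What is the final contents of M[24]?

33

MOV R3, 19 → R3=19
MOV R1, 31 → R1=31
MOV R0, 20 → R0=20
MOV R7, 2 → R7=2
SHL R7, 3 → R7=2<<3=16
ADD R3, R1 → R3=19+31=50
XOR R7, 3 → R7=16^3=19
SUB R7, 14 → R7=19-14=5
SHL R7, 1 → R7=5<<1=10
LOAD R0, [24] → R0=M[24]=33
LOAD R1, [60] → R1=M[60]=23
LOAD R1, [24] → R1=M[24]=33
SUB R3, R1 → R3=50-33=17
STORE R0, [24] → M[24]=33
halt.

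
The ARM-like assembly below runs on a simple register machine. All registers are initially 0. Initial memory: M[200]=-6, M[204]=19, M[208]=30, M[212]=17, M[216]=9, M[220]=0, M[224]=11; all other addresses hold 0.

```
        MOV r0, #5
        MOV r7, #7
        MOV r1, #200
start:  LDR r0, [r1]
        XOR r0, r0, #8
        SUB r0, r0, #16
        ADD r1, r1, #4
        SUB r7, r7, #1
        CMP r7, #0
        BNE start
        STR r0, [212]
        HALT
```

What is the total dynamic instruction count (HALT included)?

54

MOV r0, #5 → r0=5
MOV r7, #7 → r7=7
MOV r1, #200 → r1=200
LDR r0, [r1] → r0=M[200]=-6
XOR r0, r0, #8 → r0=(-6)^8=-14
SUB r0, r0, #16 → r0=(-14)-16=-30
ADD r1, r1, #4 → r1=200+4=204
SUB r7, r7, #1 → r7=7-1=6
CMP r7, #0  (cmp 6,0)
BNE start: taken
LDR r0, [r1] → r0=M[204]=19
XOR r0, r0, #8 → r0=19^8=27
SUB r0, r0, #16 → r0=27-16=11
ADD r1, r1, #4 → r1=204+4=208
SUB r7, r7, #1 → r7=6-1=5
CMP r7, #0  (cmp 5,0)
BNE start: taken
LDR r0, [r1] → r0=M[208]=30
XOR r0, r0, #8 → r0=30^8=22
SUB r0, r0, #16 → r0=22-16=6
ADD r1, r1, #4 → r1=208+4=212
SUB r7, r7, #1 → r7=5-1=4
CMP r7, #0  (cmp 4,0)
BNE start: taken
LDR r0, [r1] → r0=M[212]=17
XOR r0, r0, #8 → r0=17^8=25
SUB r0, r0, #16 → r0=25-16=9
ADD r1, r1, #4 → r1=212+4=216
SUB r7, r7, #1 → r7=4-1=3
CMP r7, #0  (cmp 3,0)
BNE start: taken
LDR r0, [r1] → r0=M[216]=9
XOR r0, r0, #8 → r0=9^8=1
SUB r0, r0, #16 → r0=1-16=-15
ADD r1, r1, #4 → r1=216+4=220
SUB r7, r7, #1 → r7=3-1=2
CMP r7, #0  (cmp 2,0)
BNE start: taken
LDR r0, [r1] → r0=M[220]=0
XOR r0, r0, #8 → r0=0^8=8
SUB r0, r0, #16 → r0=8-16=-8
ADD r1, r1, #4 → r1=220+4=224
SUB r7, r7, #1 → r7=2-1=1
CMP r7, #0  (cmp 1,0)
BNE start: taken
LDR r0, [r1] → r0=M[224]=11
XOR r0, r0, #8 → r0=11^8=3
SUB r0, r0, #16 → r0=3-16=-13
ADD r1, r1, #4 → r1=224+4=228
SUB r7, r7, #1 → r7=1-1=0
CMP r7, #0  (cmp 0,0)
BNE start: not taken
STR r0, [212] → M[212]=-13
halt.
Total executed instructions: 54.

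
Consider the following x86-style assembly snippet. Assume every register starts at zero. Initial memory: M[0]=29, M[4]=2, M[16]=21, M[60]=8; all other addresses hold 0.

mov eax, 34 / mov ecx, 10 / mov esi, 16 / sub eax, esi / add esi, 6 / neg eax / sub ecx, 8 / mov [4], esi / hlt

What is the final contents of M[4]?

eax=34
ecx=10
esi=16
eax=34-16=18
esi=16+6=22
eax=-(18)=-18
ecx=10-8=2
mov [4], esi → M[4]=22
halt.

22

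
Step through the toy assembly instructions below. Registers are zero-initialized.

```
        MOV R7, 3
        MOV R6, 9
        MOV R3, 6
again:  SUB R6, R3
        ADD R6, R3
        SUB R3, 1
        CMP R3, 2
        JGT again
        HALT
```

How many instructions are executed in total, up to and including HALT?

24

MOV R7, 3 → R7=3
MOV R6, 9 → R6=9
MOV R3, 6 → R3=6
SUB R6, R3 → R6=9-6=3
ADD R6, R3 → R6=3+6=9
SUB R3, 1 → R3=6-1=5
CMP R3, 2  (cmp 5,2)
JGT again: taken
SUB R6, R3 → R6=9-5=4
ADD R6, R3 → R6=4+5=9
SUB R3, 1 → R3=5-1=4
CMP R3, 2  (cmp 4,2)
JGT again: taken
SUB R6, R3 → R6=9-4=5
ADD R6, R3 → R6=5+4=9
SUB R3, 1 → R3=4-1=3
CMP R3, 2  (cmp 3,2)
JGT again: taken
SUB R6, R3 → R6=9-3=6
ADD R6, R3 → R6=6+3=9
SUB R3, 1 → R3=3-1=2
CMP R3, 2  (cmp 2,2)
JGT again: not taken
halt.
Total executed instructions: 24.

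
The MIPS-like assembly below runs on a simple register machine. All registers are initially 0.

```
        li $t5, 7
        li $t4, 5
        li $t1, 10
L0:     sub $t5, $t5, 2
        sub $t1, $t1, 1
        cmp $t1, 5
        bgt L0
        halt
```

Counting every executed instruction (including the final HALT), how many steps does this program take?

24

$t5=7
$t4=5
$t1=10
$t5=7-2=5
$t1=10-1=9
cmp $t1, 5  (cmp 9,5)
bgt L0: taken
$t5=5-2=3
$t1=9-1=8
cmp $t1, 5  (cmp 8,5)
bgt L0: taken
$t5=3-2=1
$t1=8-1=7
cmp $t1, 5  (cmp 7,5)
bgt L0: taken
$t5=1-2=-1
$t1=7-1=6
cmp $t1, 5  (cmp 6,5)
bgt L0: taken
$t5=(-1)-2=-3
$t1=6-1=5
cmp $t1, 5  (cmp 5,5)
bgt L0: not taken
halt.
Total executed instructions: 24.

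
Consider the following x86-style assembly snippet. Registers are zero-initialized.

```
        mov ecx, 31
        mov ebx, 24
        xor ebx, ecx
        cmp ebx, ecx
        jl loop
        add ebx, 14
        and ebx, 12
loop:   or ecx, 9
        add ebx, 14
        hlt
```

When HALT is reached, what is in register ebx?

ecx=31
ebx=24
ebx=24^31=7
cmp ebx, ecx  (cmp 7,31)
jl loop: taken
ecx=31|9=31
ebx=7+14=21
halt.

21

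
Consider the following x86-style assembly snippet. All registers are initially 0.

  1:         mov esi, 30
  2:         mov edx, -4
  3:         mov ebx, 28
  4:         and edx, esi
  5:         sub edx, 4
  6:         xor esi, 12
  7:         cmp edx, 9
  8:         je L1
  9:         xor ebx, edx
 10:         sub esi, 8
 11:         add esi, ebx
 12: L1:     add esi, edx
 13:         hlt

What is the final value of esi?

after mov esi, 30: esi=30
after mov edx, -4: edx=-4
after mov ebx, 28: ebx=28
after and edx, esi: edx=(-4)&30=28
after sub edx, 4: edx=28-4=24
after xor esi, 12: esi=30^12=18
cmp edx, 9  (cmp 24,9)
je L1: not taken
after xor ebx, edx: ebx=28^24=4
after sub esi, 8: esi=18-8=10
after add esi, ebx: esi=10+4=14
after add esi, edx: esi=14+24=38
halt.

38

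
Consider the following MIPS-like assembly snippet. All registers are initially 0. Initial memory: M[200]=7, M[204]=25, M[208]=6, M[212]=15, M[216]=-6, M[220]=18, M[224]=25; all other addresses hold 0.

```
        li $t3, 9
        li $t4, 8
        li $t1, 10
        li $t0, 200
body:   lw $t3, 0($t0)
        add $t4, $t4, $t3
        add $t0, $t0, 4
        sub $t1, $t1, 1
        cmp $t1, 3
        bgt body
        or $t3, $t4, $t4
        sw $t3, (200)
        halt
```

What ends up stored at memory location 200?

$t3=9
$t4=8
$t1=10
$t0=200
$t3=M[200]=7
$t4=8+7=15
$t0=200+4=204
$t1=10-1=9
cmp $t1, 3  (cmp 9,3)
bgt body: taken
$t3=M[204]=25
$t4=15+25=40
$t0=204+4=208
$t1=9-1=8
cmp $t1, 3  (cmp 8,3)
bgt body: taken
$t3=M[208]=6
$t4=40+6=46
$t0=208+4=212
$t1=8-1=7
cmp $t1, 3  (cmp 7,3)
bgt body: taken
$t3=M[212]=15
$t4=46+15=61
$t0=212+4=216
$t1=7-1=6
cmp $t1, 3  (cmp 6,3)
bgt body: taken
$t3=M[216]=-6
$t4=61+(-6)=55
$t0=216+4=220
$t1=6-1=5
cmp $t1, 3  (cmp 5,3)
bgt body: taken
$t3=M[220]=18
$t4=55+18=73
$t0=220+4=224
$t1=5-1=4
cmp $t1, 3  (cmp 4,3)
bgt body: taken
$t3=M[224]=25
$t4=73+25=98
$t0=224+4=228
$t1=4-1=3
cmp $t1, 3  (cmp 3,3)
bgt body: not taken
$t3=98|98=98
sw $t3, (200) → M[200]=98
halt.

98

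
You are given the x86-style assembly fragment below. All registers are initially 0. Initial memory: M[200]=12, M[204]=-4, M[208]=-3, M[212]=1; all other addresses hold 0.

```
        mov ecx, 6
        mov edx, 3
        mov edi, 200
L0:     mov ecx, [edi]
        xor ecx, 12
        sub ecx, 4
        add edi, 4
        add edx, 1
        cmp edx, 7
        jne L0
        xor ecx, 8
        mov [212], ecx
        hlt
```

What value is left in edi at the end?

216

ecx=6
edx=3
edi=200
ecx=M[200]=12
ecx=12^12=0
ecx=0-4=-4
edi=200+4=204
edx=3+1=4
cmp edx, 7  (cmp 4,7)
jne L0: taken
ecx=M[204]=-4
ecx=(-4)^12=-16
ecx=(-16)-4=-20
edi=204+4=208
edx=4+1=5
cmp edx, 7  (cmp 5,7)
jne L0: taken
ecx=M[208]=-3
ecx=(-3)^12=-15
ecx=(-15)-4=-19
edi=208+4=212
edx=5+1=6
cmp edx, 7  (cmp 6,7)
jne L0: taken
ecx=M[212]=1
ecx=1^12=13
ecx=13-4=9
edi=212+4=216
edx=6+1=7
cmp edx, 7  (cmp 7,7)
jne L0: not taken
ecx=9^8=1
mov [212], ecx → M[212]=1
halt.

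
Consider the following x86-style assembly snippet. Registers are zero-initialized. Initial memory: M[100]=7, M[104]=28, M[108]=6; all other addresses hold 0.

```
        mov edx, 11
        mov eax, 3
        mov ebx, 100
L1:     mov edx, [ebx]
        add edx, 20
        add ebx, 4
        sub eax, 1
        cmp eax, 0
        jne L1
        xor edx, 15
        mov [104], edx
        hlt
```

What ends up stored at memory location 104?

21

after mov edx, 11: edx=11
after mov eax, 3: eax=3
after mov ebx, 100: ebx=100
after mov edx, [ebx]: edx=M[100]=7
after add edx, 20: edx=7+20=27
after add ebx, 4: ebx=100+4=104
after sub eax, 1: eax=3-1=2
cmp eax, 0  (cmp 2,0)
jne L1: taken
after mov edx, [ebx]: edx=M[104]=28
after add edx, 20: edx=28+20=48
after add ebx, 4: ebx=104+4=108
after sub eax, 1: eax=2-1=1
cmp eax, 0  (cmp 1,0)
jne L1: taken
after mov edx, [ebx]: edx=M[108]=6
after add edx, 20: edx=6+20=26
after add ebx, 4: ebx=108+4=112
after sub eax, 1: eax=1-1=0
cmp eax, 0  (cmp 0,0)
jne L1: not taken
after xor edx, 15: edx=26^15=21
mov [104], edx → M[104]=21
halt.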